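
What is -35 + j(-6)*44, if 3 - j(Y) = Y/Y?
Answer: 53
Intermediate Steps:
j(Y) = 2 (j(Y) = 3 - Y/Y = 3 - 1*1 = 3 - 1 = 2)
-35 + j(-6)*44 = -35 + 2*44 = -35 + 88 = 53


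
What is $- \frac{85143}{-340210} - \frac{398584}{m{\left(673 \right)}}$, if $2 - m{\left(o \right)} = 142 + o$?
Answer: $\frac{135671483899}{276590730} \approx 490.51$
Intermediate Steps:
$m{\left(o \right)} = -140 - o$ ($m{\left(o \right)} = 2 - \left(142 + o\right) = -140 - o$)
$- \frac{85143}{-340210} - \frac{398584}{m{\left(673 \right)}} = - \frac{85143}{-340210} - \frac{398584}{-140 - 673} = \left(-85143\right) \left(- \frac{1}{340210}\right) - \frac{398584}{-140 - 673} = \frac{85143}{340210} - \frac{398584}{-813} = \frac{85143}{340210} - - \frac{398584}{813} = \frac{85143}{340210} + \frac{398584}{813} = \frac{135671483899}{276590730}$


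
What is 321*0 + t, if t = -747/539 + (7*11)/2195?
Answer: -1598162/1183105 ≈ -1.3508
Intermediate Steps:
t = -1598162/1183105 (t = -747*1/539 + 77*(1/2195) = -747/539 + 77/2195 = -1598162/1183105 ≈ -1.3508)
321*0 + t = 321*0 - 1598162/1183105 = 0 - 1598162/1183105 = -1598162/1183105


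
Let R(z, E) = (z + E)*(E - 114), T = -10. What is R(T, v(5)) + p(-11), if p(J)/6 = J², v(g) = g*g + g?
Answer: -954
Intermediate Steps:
v(g) = g + g² (v(g) = g² + g = g + g²)
R(z, E) = (-114 + E)*(E + z) (R(z, E) = (E + z)*(-114 + E) = (-114 + E)*(E + z))
p(J) = 6*J²
R(T, v(5)) + p(-11) = ((5*(1 + 5))² - 570*(1 + 5) - 114*(-10) + (5*(1 + 5))*(-10)) + 6*(-11)² = ((5*6)² - 570*6 + 1140 + (5*6)*(-10)) + 6*121 = (30² - 114*30 + 1140 + 30*(-10)) + 726 = (900 - 3420 + 1140 - 300) + 726 = -1680 + 726 = -954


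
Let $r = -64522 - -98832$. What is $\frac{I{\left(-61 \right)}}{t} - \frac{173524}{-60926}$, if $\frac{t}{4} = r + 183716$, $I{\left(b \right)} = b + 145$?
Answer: $\frac{18917011535}{6641726038} \approx 2.8482$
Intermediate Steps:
$I{\left(b \right)} = 145 + b$
$r = 34310$ ($r = -64522 + 98832 = 34310$)
$t = 872104$ ($t = 4 \left(34310 + 183716\right) = 4 \cdot 218026 = 872104$)
$\frac{I{\left(-61 \right)}}{t} - \frac{173524}{-60926} = \frac{145 - 61}{872104} - \frac{173524}{-60926} = 84 \cdot \frac{1}{872104} - - \frac{86762}{30463} = \frac{21}{218026} + \frac{86762}{30463} = \frac{18917011535}{6641726038}$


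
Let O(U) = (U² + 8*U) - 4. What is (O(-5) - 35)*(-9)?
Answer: 486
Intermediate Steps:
O(U) = -4 + U² + 8*U
(O(-5) - 35)*(-9) = ((-4 + (-5)² + 8*(-5)) - 35)*(-9) = ((-4 + 25 - 40) - 35)*(-9) = (-19 - 35)*(-9) = -54*(-9) = 486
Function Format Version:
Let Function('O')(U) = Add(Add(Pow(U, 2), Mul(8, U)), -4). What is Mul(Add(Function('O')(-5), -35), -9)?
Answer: 486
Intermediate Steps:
Function('O')(U) = Add(-4, Pow(U, 2), Mul(8, U))
Mul(Add(Function('O')(-5), -35), -9) = Mul(Add(Add(-4, Pow(-5, 2), Mul(8, -5)), -35), -9) = Mul(Add(Add(-4, 25, -40), -35), -9) = Mul(Add(-19, -35), -9) = Mul(-54, -9) = 486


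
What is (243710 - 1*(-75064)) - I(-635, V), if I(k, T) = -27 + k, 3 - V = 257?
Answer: 319436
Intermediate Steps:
V = -254 (V = 3 - 1*257 = 3 - 257 = -254)
(243710 - 1*(-75064)) - I(-635, V) = (243710 - 1*(-75064)) - (-27 - 635) = (243710 + 75064) - 1*(-662) = 318774 + 662 = 319436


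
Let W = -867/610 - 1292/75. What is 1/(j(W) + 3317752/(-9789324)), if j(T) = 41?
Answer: 2447331/99511133 ≈ 0.024594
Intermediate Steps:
W = -170629/9150 (W = -867*1/610 - 1292*1/75 = -867/610 - 1292/75 = -170629/9150 ≈ -18.648)
1/(j(W) + 3317752/(-9789324)) = 1/(41 + 3317752/(-9789324)) = 1/(41 + 3317752*(-1/9789324)) = 1/(41 - 829438/2447331) = 1/(99511133/2447331) = 2447331/99511133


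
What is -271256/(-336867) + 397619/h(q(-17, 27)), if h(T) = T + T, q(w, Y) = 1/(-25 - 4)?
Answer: -3884396328005/673734 ≈ -5.7655e+6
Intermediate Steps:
q(w, Y) = -1/29 (q(w, Y) = 1/(-29) = -1/29)
h(T) = 2*T
-271256/(-336867) + 397619/h(q(-17, 27)) = -271256/(-336867) + 397619/((2*(-1/29))) = -271256*(-1/336867) + 397619/(-2/29) = 271256/336867 + 397619*(-29/2) = 271256/336867 - 11530951/2 = -3884396328005/673734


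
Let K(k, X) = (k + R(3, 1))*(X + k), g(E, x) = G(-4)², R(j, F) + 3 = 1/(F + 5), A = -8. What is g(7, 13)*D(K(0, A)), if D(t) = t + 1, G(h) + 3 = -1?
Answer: 1136/3 ≈ 378.67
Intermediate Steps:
G(h) = -4 (G(h) = -3 - 1 = -4)
R(j, F) = -3 + 1/(5 + F) (R(j, F) = -3 + 1/(F + 5) = -3 + 1/(5 + F))
g(E, x) = 16 (g(E, x) = (-4)² = 16)
K(k, X) = (-17/6 + k)*(X + k) (K(k, X) = (k + (-14 - 3*1)/(5 + 1))*(X + k) = (k + (-14 - 3)/6)*(X + k) = (k + (⅙)*(-17))*(X + k) = (k - 17/6)*(X + k) = (-17/6 + k)*(X + k))
D(t) = 1 + t
g(7, 13)*D(K(0, A)) = 16*(1 + (0² - 17/6*(-8) - 17/6*0 - 8*0)) = 16*(1 + (0 + 68/3 + 0 + 0)) = 16*(1 + 68/3) = 16*(71/3) = 1136/3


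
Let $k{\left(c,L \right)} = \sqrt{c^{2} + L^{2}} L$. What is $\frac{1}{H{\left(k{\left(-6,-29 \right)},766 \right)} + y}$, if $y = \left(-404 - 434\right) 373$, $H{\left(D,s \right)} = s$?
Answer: $- \frac{1}{311808} \approx -3.2071 \cdot 10^{-6}$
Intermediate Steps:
$k{\left(c,L \right)} = L \sqrt{L^{2} + c^{2}}$ ($k{\left(c,L \right)} = \sqrt{L^{2} + c^{2}} L = L \sqrt{L^{2} + c^{2}}$)
$y = -312574$ ($y = \left(-838\right) 373 = -312574$)
$\frac{1}{H{\left(k{\left(-6,-29 \right)},766 \right)} + y} = \frac{1}{766 - 312574} = \frac{1}{-311808} = - \frac{1}{311808}$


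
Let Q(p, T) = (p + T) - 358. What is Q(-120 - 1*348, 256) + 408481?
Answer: 407911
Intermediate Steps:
Q(p, T) = -358 + T + p (Q(p, T) = (T + p) - 358 = -358 + T + p)
Q(-120 - 1*348, 256) + 408481 = (-358 + 256 + (-120 - 1*348)) + 408481 = (-358 + 256 + (-120 - 348)) + 408481 = (-358 + 256 - 468) + 408481 = -570 + 408481 = 407911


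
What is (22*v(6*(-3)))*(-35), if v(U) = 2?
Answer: -1540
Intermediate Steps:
(22*v(6*(-3)))*(-35) = (22*2)*(-35) = 44*(-35) = -1540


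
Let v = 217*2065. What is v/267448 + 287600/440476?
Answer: 68574385695/29451106312 ≈ 2.3284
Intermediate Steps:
v = 448105
v/267448 + 287600/440476 = 448105/267448 + 287600/440476 = 448105*(1/267448) + 287600*(1/440476) = 448105/267448 + 71900/110119 = 68574385695/29451106312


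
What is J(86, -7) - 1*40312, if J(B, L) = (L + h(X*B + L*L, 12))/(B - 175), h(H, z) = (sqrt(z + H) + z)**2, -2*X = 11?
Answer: -3587493/89 - 48*I*sqrt(103)/89 ≈ -40309.0 - 5.4736*I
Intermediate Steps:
X = -11/2 (X = -1/2*11 = -11/2 ≈ -5.5000)
h(H, z) = (z + sqrt(H + z))**2 (h(H, z) = (sqrt(H + z) + z)**2 = (z + sqrt(H + z))**2)
J(B, L) = (L + (12 + sqrt(12 + L**2 - 11*B/2))**2)/(-175 + B) (J(B, L) = (L + (12 + sqrt((-11*B/2 + L*L) + 12))**2)/(B - 175) = (L + (12 + sqrt((-11*B/2 + L**2) + 12))**2)/(-175 + B) = (L + (12 + sqrt((L**2 - 11*B/2) + 12))**2)/(-175 + B) = (L + (12 + sqrt(12 + L**2 - 11*B/2))**2)/(-175 + B))
J(86, -7) - 1*40312 = (-7 + (24 + sqrt(2)*sqrt(24 - 11*86 + 2*(-7)**2))**2/4)/(-175 + 86) - 1*40312 = (-7 + (24 + sqrt(2)*sqrt(24 - 946 + 2*49))**2/4)/(-89) - 40312 = -(-7 + (24 + sqrt(2)*sqrt(24 - 946 + 98))**2/4)/89 - 40312 = -(-7 + (24 + sqrt(2)*sqrt(-824))**2/4)/89 - 40312 = -(-7 + (24 + sqrt(2)*(2*I*sqrt(206)))**2/4)/89 - 40312 = -(-7 + (24 + 4*I*sqrt(103))**2/4)/89 - 40312 = (7/89 - (24 + 4*I*sqrt(103))**2/356) - 40312 = -3587761/89 - (24 + 4*I*sqrt(103))**2/356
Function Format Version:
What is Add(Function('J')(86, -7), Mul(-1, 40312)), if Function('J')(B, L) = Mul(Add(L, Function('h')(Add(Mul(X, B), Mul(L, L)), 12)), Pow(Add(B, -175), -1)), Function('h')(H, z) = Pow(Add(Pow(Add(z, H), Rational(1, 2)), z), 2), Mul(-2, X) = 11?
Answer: Add(Rational(-3587493, 89), Mul(Rational(-48, 89), I, Pow(103, Rational(1, 2)))) ≈ Add(-40309., Mul(-5.4736, I))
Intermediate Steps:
X = Rational(-11, 2) (X = Mul(Rational(-1, 2), 11) = Rational(-11, 2) ≈ -5.5000)
Function('h')(H, z) = Pow(Add(z, Pow(Add(H, z), Rational(1, 2))), 2) (Function('h')(H, z) = Pow(Add(Pow(Add(H, z), Rational(1, 2)), z), 2) = Pow(Add(z, Pow(Add(H, z), Rational(1, 2))), 2))
Function('J')(B, L) = Mul(Pow(Add(-175, B), -1), Add(L, Pow(Add(12, Pow(Add(12, Pow(L, 2), Mul(Rational(-11, 2), B)), Rational(1, 2))), 2))) (Function('J')(B, L) = Mul(Add(L, Pow(Add(12, Pow(Add(Add(Mul(Rational(-11, 2), B), Mul(L, L)), 12), Rational(1, 2))), 2)), Pow(Add(B, -175), -1)) = Mul(Add(L, Pow(Add(12, Pow(Add(Add(Mul(Rational(-11, 2), B), Pow(L, 2)), 12), Rational(1, 2))), 2)), Pow(Add(-175, B), -1)) = Mul(Add(L, Pow(Add(12, Pow(Add(Add(Pow(L, 2), Mul(Rational(-11, 2), B)), 12), Rational(1, 2))), 2)), Pow(Add(-175, B), -1)) = Mul(Add(L, Pow(Add(12, Pow(Add(12, Pow(L, 2), Mul(Rational(-11, 2), B)), Rational(1, 2))), 2)), Pow(Add(-175, B), -1)) = Mul(Pow(Add(-175, B), -1), Add(L, Pow(Add(12, Pow(Add(12, Pow(L, 2), Mul(Rational(-11, 2), B)), Rational(1, 2))), 2))))
Add(Function('J')(86, -7), Mul(-1, 40312)) = Add(Mul(Pow(Add(-175, 86), -1), Add(-7, Mul(Rational(1, 4), Pow(Add(24, Mul(Pow(2, Rational(1, 2)), Pow(Add(24, Mul(-11, 86), Mul(2, Pow(-7, 2))), Rational(1, 2)))), 2)))), Mul(-1, 40312)) = Add(Mul(Pow(-89, -1), Add(-7, Mul(Rational(1, 4), Pow(Add(24, Mul(Pow(2, Rational(1, 2)), Pow(Add(24, -946, Mul(2, 49)), Rational(1, 2)))), 2)))), -40312) = Add(Mul(Rational(-1, 89), Add(-7, Mul(Rational(1, 4), Pow(Add(24, Mul(Pow(2, Rational(1, 2)), Pow(Add(24, -946, 98), Rational(1, 2)))), 2)))), -40312) = Add(Mul(Rational(-1, 89), Add(-7, Mul(Rational(1, 4), Pow(Add(24, Mul(Pow(2, Rational(1, 2)), Pow(-824, Rational(1, 2)))), 2)))), -40312) = Add(Mul(Rational(-1, 89), Add(-7, Mul(Rational(1, 4), Pow(Add(24, Mul(Pow(2, Rational(1, 2)), Mul(2, I, Pow(206, Rational(1, 2))))), 2)))), -40312) = Add(Mul(Rational(-1, 89), Add(-7, Mul(Rational(1, 4), Pow(Add(24, Mul(4, I, Pow(103, Rational(1, 2)))), 2)))), -40312) = Add(Add(Rational(7, 89), Mul(Rational(-1, 356), Pow(Add(24, Mul(4, I, Pow(103, Rational(1, 2)))), 2))), -40312) = Add(Rational(-3587761, 89), Mul(Rational(-1, 356), Pow(Add(24, Mul(4, I, Pow(103, Rational(1, 2)))), 2)))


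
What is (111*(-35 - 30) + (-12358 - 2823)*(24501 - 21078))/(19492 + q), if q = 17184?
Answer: -25985889/18338 ≈ -1417.1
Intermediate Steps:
(111*(-35 - 30) + (-12358 - 2823)*(24501 - 21078))/(19492 + q) = (111*(-35 - 30) + (-12358 - 2823)*(24501 - 21078))/(19492 + 17184) = (111*(-65) - 15181*3423)/36676 = (-7215 - 51964563)*(1/36676) = -51971778*1/36676 = -25985889/18338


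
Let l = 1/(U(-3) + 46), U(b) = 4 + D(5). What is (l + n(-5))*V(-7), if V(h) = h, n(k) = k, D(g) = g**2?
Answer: 2618/75 ≈ 34.907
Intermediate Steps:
U(b) = 29 (U(b) = 4 + 5**2 = 4 + 25 = 29)
l = 1/75 (l = 1/(29 + 46) = 1/75 ≈ 0.013333)
(l + n(-5))*V(-7) = (1/75 - 5)*(-7) = -374/75*(-7) = 2618/75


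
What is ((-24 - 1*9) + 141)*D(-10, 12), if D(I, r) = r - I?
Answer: 2376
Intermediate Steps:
((-24 - 1*9) + 141)*D(-10, 12) = ((-24 - 1*9) + 141)*(12 - 1*(-10)) = ((-24 - 9) + 141)*(12 + 10) = (-33 + 141)*22 = 108*22 = 2376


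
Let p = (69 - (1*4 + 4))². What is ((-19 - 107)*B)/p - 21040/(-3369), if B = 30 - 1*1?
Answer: 65979514/12536049 ≈ 5.2632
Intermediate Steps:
B = 29 (B = 30 - 1 = 29)
p = 3721 (p = (69 - (4 + 4))² = (69 - 1*8)² = (69 - 8)² = 61² = 3721)
((-19 - 107)*B)/p - 21040/(-3369) = ((-19 - 107)*29)/3721 - 21040/(-3369) = -126*29*(1/3721) - 21040*(-1/3369) = -3654*1/3721 + 21040/3369 = -3654/3721 + 21040/3369 = 65979514/12536049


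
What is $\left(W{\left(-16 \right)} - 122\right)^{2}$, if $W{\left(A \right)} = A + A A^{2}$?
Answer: $17926756$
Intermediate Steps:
$W{\left(A \right)} = A + A^{3}$
$\left(W{\left(-16 \right)} - 122\right)^{2} = \left(\left(-16 + \left(-16\right)^{3}\right) - 122\right)^{2} = \left(\left(-16 - 4096\right) - 122\right)^{2} = \left(-4112 - 122\right)^{2} = \left(-4234\right)^{2} = 17926756$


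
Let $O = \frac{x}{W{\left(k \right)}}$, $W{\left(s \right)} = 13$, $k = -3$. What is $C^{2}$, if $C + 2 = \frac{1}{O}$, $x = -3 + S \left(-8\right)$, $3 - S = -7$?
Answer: $\frac{32041}{6889} \approx 4.651$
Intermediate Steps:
$S = 10$ ($S = 3 - -7 = 3 + 7 = 10$)
$x = -83$ ($x = -3 + 10 \left(-8\right) = -3 - 80 = -83$)
$O = - \frac{83}{13} \approx -6.3846$
$C = - \frac{179}{83}$ ($C = -2 + \frac{1}{- \frac{83}{13}} = -2 - \frac{13}{83} = - \frac{179}{83} \approx -2.1566$)
$C^{2} = \left(- \frac{179}{83}\right)^{2} = \frac{32041}{6889}$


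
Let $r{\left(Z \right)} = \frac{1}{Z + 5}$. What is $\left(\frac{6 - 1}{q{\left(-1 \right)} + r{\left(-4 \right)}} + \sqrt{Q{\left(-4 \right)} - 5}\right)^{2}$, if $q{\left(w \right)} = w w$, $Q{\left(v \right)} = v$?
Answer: $- \frac{11}{4} + 15 i \approx -2.75 + 15.0 i$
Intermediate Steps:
$r{\left(Z \right)} = \frac{1}{5 + Z}$
$q{\left(w \right)} = w^{2}$
$\left(\frac{6 - 1}{q{\left(-1 \right)} + r{\left(-4 \right)}} + \sqrt{Q{\left(-4 \right)} - 5}\right)^{2} = \left(\frac{6 - 1}{\left(-1\right)^{2} + \frac{1}{5 - 4}} + \sqrt{-4 - 5}\right)^{2} = \left(\frac{5}{1 + 1^{-1}} + \sqrt{-9}\right)^{2} = \left(\frac{5}{1 + 1} + 3 i\right)^{2} = \left(\frac{5}{2} + 3 i\right)^{2}$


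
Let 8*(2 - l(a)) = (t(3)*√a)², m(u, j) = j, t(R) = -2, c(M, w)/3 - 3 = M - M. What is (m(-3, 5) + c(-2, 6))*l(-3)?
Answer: 49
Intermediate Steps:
c(M, w) = 9 (c(M, w) = 9 + 3*(M - M) = 9 + 3*0 = 9 + 0 = 9)
l(a) = 2 - a/2 (l(a) = 2 - 4*a/8 = 2 - a/2)
(m(-3, 5) + c(-2, 6))*l(-3) = (5 + 9)*(2 - ½*(-3)) = 14*(2 + 3/2) = 14*(7/2) = 49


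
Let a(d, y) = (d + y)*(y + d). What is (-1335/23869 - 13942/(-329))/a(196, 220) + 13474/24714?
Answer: 9159633402893803/16793059639329792 ≈ 0.54544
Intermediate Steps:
a(d, y) = (d + y)² (a(d, y) = (d + y)*(d + y) = (d + y)²)
(-1335/23869 - 13942/(-329))/a(196, 220) + 13474/24714 = (-1335/23869 - 13942/(-329))/((196 + 220)²) + 13474/24714 = (-1335*1/23869 - 13942*(-1/329))/(416²) + 13474*(1/24714) = (-1335/23869 + 13942/329)/173056 + 6737/12357 = (332342383/7852901)*(1/173056) + 6737/12357 = 332342383/1358991635456 + 6737/12357 = 9159633402893803/16793059639329792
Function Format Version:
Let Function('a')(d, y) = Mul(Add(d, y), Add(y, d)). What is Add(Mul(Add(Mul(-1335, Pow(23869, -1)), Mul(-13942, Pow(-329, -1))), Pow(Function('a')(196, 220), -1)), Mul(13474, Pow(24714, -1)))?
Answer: Rational(9159633402893803, 16793059639329792) ≈ 0.54544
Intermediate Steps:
Function('a')(d, y) = Pow(Add(d, y), 2) (Function('a')(d, y) = Mul(Add(d, y), Add(d, y)) = Pow(Add(d, y), 2))
Add(Mul(Add(Mul(-1335, Pow(23869, -1)), Mul(-13942, Pow(-329, -1))), Pow(Function('a')(196, 220), -1)), Mul(13474, Pow(24714, -1))) = Add(Mul(Add(Mul(-1335, Pow(23869, -1)), Mul(-13942, Pow(-329, -1))), Pow(Pow(Add(196, 220), 2), -1)), Mul(13474, Pow(24714, -1))) = Add(Mul(Add(Mul(-1335, Rational(1, 23869)), Mul(-13942, Rational(-1, 329))), Pow(Pow(416, 2), -1)), Mul(13474, Rational(1, 24714))) = Add(Mul(Add(Rational(-1335, 23869), Rational(13942, 329)), Pow(173056, -1)), Rational(6737, 12357)) = Add(Mul(Rational(332342383, 7852901), Rational(1, 173056)), Rational(6737, 12357)) = Add(Rational(332342383, 1358991635456), Rational(6737, 12357)) = Rational(9159633402893803, 16793059639329792)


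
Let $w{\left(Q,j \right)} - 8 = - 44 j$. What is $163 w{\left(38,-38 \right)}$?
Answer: $273840$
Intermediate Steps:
$w{\left(Q,j \right)} = 8 - 44 j$
$163 w{\left(38,-38 \right)} = 163 \left(8 - -1672\right) = 163 \left(8 + 1672\right) = 163 \cdot 1680 = 273840$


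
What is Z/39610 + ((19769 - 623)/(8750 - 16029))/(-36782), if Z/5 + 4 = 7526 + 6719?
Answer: 1906491292755/1060503001058 ≈ 1.7977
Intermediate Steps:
Z = 71205 (Z = -20 + 5*(7526 + 6719) = -20 + 5*14245 = -20 + 71225 = 71205)
Z/39610 + ((19769 - 623)/(8750 - 16029))/(-36782) = 71205/39610 + ((19769 - 623)/(8750 - 16029))/(-36782) = 71205*(1/39610) + (19146/(-7279))*(-1/36782) = 14241/7922 + (19146*(-1/7279))*(-1/36782) = 14241/7922 - 19146/7279*(-1/36782) = 14241/7922 + 9573/133868089 = 1906491292755/1060503001058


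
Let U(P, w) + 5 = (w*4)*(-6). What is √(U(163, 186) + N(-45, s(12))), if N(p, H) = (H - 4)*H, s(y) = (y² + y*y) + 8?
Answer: 3*√9107 ≈ 286.29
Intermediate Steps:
s(y) = 8 + 2*y² (s(y) = (y² + y²) + 8 = 2*y² + 8 = 8 + 2*y²)
U(P, w) = -5 - 24*w (U(P, w) = -5 + (w*4)*(-6) = -5 + (4*w)*(-6) = -5 - 24*w)
N(p, H) = H*(-4 + H) (N(p, H) = (-4 + H)*H = H*(-4 + H))
√(U(163, 186) + N(-45, s(12))) = √((-5 - 24*186) + (8 + 2*12²)*(-4 + (8 + 2*12²))) = √((-5 - 4464) + (8 + 2*144)*(-4 + (8 + 2*144))) = √(-4469 + (8 + 288)*(-4 + (8 + 288))) = √(-4469 + 296*(-4 + 296)) = √(-4469 + 296*292) = √(-4469 + 86432) = √81963 = 3*√9107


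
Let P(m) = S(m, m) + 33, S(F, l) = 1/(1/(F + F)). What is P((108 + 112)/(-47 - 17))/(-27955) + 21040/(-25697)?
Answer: -4710756273/5746877080 ≈ -0.81971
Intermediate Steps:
S(F, l) = 2*F (S(F, l) = 1/(1/(2*F)) = 2*F)
P(m) = 33 + 2*m (P(m) = 2*m + 33 = 33 + 2*m)
P((108 + 112)/(-47 - 17))/(-27955) + 21040/(-25697) = (33 + 2*((108 + 112)/(-47 - 17)))/(-27955) + 21040/(-25697) = (33 + 2*(220/(-64)))*(-1/27955) + 21040*(-1/25697) = (33 + 2*(220*(-1/64)))*(-1/27955) - 21040/25697 = (33 + 2*(-55/16))*(-1/27955) - 21040/25697 = (33 - 55/8)*(-1/27955) - 21040/25697 = (209/8)*(-1/27955) - 21040/25697 = -209/223640 - 21040/25697 = -4710756273/5746877080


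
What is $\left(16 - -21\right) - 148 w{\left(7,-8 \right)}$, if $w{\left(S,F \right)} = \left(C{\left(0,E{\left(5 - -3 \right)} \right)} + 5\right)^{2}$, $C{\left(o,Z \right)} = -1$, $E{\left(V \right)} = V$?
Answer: $-2331$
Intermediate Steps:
$w{\left(S,F \right)} = 16$ ($w{\left(S,F \right)} = \left(-1 + 5\right)^{2} = 4^{2} = 16$)
$\left(16 - -21\right) - 148 w{\left(7,-8 \right)} = \left(16 - -21\right) - 2368 = \left(16 + 21\right) - 2368 = 37 - 2368 = -2331$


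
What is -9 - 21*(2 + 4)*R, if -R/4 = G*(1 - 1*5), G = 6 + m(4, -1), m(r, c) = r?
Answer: -20169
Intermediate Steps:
G = 10 (G = 6 + 4 = 10)
R = 160 (R = -40*(1 - 1*5) = -40*(1 - 5) = -40*(-4) = -4*(-40) = 160)
-9 - 21*(2 + 4)*R = -9 - 21*(2 + 4)*160 = -9 - 126*160 = -9 - 21*960 = -9 - 20160 = -20169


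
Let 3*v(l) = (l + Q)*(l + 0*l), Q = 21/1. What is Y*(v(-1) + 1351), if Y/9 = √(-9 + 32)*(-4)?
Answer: -48396*√23 ≈ -2.3210e+5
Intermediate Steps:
Q = 21 (Q = 21*1 = 21)
Y = -36*√23 (Y = 9*(√(-9 + 32)*(-4)) = 9*(√23*(-4)) = 9*(-4*√23) = -36*√23 ≈ -172.65)
v(l) = l*(21 + l)/3 (v(l) = ((l + 21)*(l + 0*l))/3 = ((21 + l)*(l + 0))/3 = ((21 + l)*l)/3 = (l*(21 + l))/3 = l*(21 + l)/3)
Y*(v(-1) + 1351) = (-36*√23)*((⅓)*(-1)*(21 - 1) + 1351) = (-36*√23)*((⅓)*(-1)*20 + 1351) = (-36*√23)*(-20/3 + 1351) = -36*√23*(4033/3) = -48396*√23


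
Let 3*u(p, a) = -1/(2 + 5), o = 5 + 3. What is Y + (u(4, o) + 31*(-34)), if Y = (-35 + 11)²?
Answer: -10039/21 ≈ -478.05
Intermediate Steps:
o = 8
u(p, a) = -1/21 (u(p, a) = (-1/(2 + 5))/3 = (-1/7)/3 = (-1*⅐)/3 = (⅓)*(-⅐) = -1/21)
Y = 576 (Y = (-24)² = 576)
Y + (u(4, o) + 31*(-34)) = 576 + (-1/21 + 31*(-34)) = 576 + (-1/21 - 1054) = 576 - 22135/21 = -10039/21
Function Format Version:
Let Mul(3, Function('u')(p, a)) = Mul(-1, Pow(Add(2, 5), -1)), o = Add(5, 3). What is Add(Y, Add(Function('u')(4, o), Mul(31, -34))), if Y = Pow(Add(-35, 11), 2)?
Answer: Rational(-10039, 21) ≈ -478.05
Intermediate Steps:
o = 8
Function('u')(p, a) = Rational(-1, 21) (Function('u')(p, a) = Mul(Rational(1, 3), Mul(-1, Pow(Add(2, 5), -1))) = Mul(Rational(1, 3), Mul(-1, Pow(7, -1))) = Mul(Rational(1, 3), Mul(-1, Rational(1, 7))) = Mul(Rational(1, 3), Rational(-1, 7)) = Rational(-1, 21))
Y = 576 (Y = Pow(-24, 2) = 576)
Add(Y, Add(Function('u')(4, o), Mul(31, -34))) = Add(576, Add(Rational(-1, 21), Mul(31, -34))) = Add(576, Add(Rational(-1, 21), -1054)) = Add(576, Rational(-22135, 21)) = Rational(-10039, 21)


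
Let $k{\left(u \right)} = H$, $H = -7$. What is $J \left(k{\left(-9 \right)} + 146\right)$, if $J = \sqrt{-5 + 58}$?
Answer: $139 \sqrt{53} \approx 1011.9$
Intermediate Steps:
$k{\left(u \right)} = -7$
$J = \sqrt{53} \approx 7.2801$
$J \left(k{\left(-9 \right)} + 146\right) = \sqrt{53} \left(-7 + 146\right) = \sqrt{53} \cdot 139 = 139 \sqrt{53}$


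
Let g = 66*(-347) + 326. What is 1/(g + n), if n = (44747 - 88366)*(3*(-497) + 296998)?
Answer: -1/12889742409 ≈ -7.7581e-11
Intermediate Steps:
g = -22576 (g = -22902 + 326 = -22576)
n = -12889719833 (n = -43619*(-1491 + 296998) = -43619*295507 = -12889719833)
1/(g + n) = 1/(-22576 - 12889719833) = 1/(-12889742409) = -1/12889742409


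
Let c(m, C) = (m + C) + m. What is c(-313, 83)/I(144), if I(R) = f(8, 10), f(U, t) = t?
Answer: -543/10 ≈ -54.300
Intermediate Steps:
c(m, C) = C + 2*m (c(m, C) = (C + m) + m = C + 2*m)
I(R) = 10
c(-313, 83)/I(144) = (83 + 2*(-313))/10 = (83 - 626)*(1/10) = -543*1/10 = -543/10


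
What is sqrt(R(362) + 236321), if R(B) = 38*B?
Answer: sqrt(250077) ≈ 500.08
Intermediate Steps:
sqrt(R(362) + 236321) = sqrt(38*362 + 236321) = sqrt(13756 + 236321) = sqrt(250077)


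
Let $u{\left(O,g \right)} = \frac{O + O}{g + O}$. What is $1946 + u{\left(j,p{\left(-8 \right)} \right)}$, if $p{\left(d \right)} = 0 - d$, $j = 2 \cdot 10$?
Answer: $\frac{13632}{7} \approx 1947.4$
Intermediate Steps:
$j = 20$
$p{\left(d \right)} = - d$
$u{\left(O,g \right)} = \frac{2 O}{O + g}$
$1946 + u{\left(j,p{\left(-8 \right)} \right)} = 1946 + 2 \cdot 20 \frac{1}{20 - -8} = 1946 + 2 \cdot 20 \frac{1}{20 + 8} = 1946 + 2 \cdot 20 \cdot \frac{1}{28} = 1946 + \frac{10}{7} = \frac{13632}{7}$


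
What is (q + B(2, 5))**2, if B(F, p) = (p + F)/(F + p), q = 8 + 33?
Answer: 1764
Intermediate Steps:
q = 41
B(F, p) = 1 (B(F, p) = (F + p)/(F + p) = 1)
(q + B(2, 5))**2 = (41 + 1)**2 = 42**2 = 1764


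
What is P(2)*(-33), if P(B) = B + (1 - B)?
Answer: -33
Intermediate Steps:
P(B) = 1
P(2)*(-33) = 1*(-33) = -33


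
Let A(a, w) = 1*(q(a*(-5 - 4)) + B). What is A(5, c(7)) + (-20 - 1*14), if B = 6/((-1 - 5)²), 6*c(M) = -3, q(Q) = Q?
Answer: -473/6 ≈ -78.833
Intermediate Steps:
c(M) = -½ (c(M) = (⅙)*(-3) = -½)
B = ⅙ (B = 6/((-6)²) = 6/36 = 6*(1/36) = ⅙ ≈ 0.16667)
A(a, w) = ⅙ - 9*a (A(a, w) = 1*(a*(-5 - 4) + ⅙) = 1*(a*(-9) + ⅙) = 1*(-9*a + ⅙) = 1*(⅙ - 9*a) = ⅙ - 9*a)
A(5, c(7)) + (-20 - 1*14) = (⅙ - 9*5) + (-20 - 1*14) = (⅙ - 45) + (-20 - 14) = -269/6 - 34 = -473/6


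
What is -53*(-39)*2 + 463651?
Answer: 467785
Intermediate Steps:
-53*(-39)*2 + 463651 = 2067*2 + 463651 = 4134 + 463651 = 467785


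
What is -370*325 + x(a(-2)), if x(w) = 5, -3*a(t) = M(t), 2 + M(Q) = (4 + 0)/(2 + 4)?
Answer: -120245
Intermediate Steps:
M(Q) = -4/3 (M(Q) = -2 + (4 + 0)/(2 + 4) = -2 + 4/6 = -2 + 4*(⅙) = -2 + ⅔ = -4/3)
a(t) = 4/9 (a(t) = -⅓*(-4/3) = 4/9)
-370*325 + x(a(-2)) = -370*325 + 5 = -120250 + 5 = -120245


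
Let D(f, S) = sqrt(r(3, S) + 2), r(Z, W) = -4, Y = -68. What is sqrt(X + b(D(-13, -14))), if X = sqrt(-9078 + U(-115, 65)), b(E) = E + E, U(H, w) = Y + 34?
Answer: 2**(3/4)*sqrt(I)*sqrt(1 + sqrt(1139)) ≈ 7.0102 + 7.0102*I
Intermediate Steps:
U(H, w) = -34 (U(H, w) = -68 + 34 = -34)
D(f, S) = I*sqrt(2) (D(f, S) = sqrt(-4 + 2) = sqrt(-2) = I*sqrt(2))
b(E) = 2*E
X = 2*I*sqrt(2278) (X = sqrt(-9078 - 34) = sqrt(-9112) = 2*I*sqrt(2278) ≈ 95.457*I)
sqrt(X + b(D(-13, -14))) = sqrt(2*I*sqrt(2278) + 2*(I*sqrt(2))) = sqrt(2*I*sqrt(2278) + 2*I*sqrt(2)) = sqrt(2*I*sqrt(2) + 2*I*sqrt(2278))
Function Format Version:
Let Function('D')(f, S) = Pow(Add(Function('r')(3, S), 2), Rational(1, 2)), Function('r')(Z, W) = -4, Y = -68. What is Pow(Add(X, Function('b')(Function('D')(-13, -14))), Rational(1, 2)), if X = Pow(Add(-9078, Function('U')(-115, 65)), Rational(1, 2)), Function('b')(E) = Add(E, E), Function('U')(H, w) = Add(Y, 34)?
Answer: Mul(Pow(2, Rational(3, 4)), Pow(I, Rational(1, 2)), Pow(Add(1, Pow(1139, Rational(1, 2))), Rational(1, 2))) ≈ Add(7.0102, Mul(7.0102, I))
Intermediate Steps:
Function('U')(H, w) = -34 (Function('U')(H, w) = Add(-68, 34) = -34)
Function('D')(f, S) = Mul(I, Pow(2, Rational(1, 2))) (Function('D')(f, S) = Pow(Add(-4, 2), Rational(1, 2)) = Pow(-2, Rational(1, 2)) = Mul(I, Pow(2, Rational(1, 2))))
Function('b')(E) = Mul(2, E)
X = Mul(2, I, Pow(2278, Rational(1, 2))) (X = Pow(Add(-9078, -34), Rational(1, 2)) = Pow(-9112, Rational(1, 2)) = Mul(2, I, Pow(2278, Rational(1, 2))) ≈ Mul(95.457, I))
Pow(Add(X, Function('b')(Function('D')(-13, -14))), Rational(1, 2)) = Pow(Add(Mul(2, I, Pow(2278, Rational(1, 2))), Mul(2, Mul(I, Pow(2, Rational(1, 2))))), Rational(1, 2)) = Pow(Add(Mul(2, I, Pow(2278, Rational(1, 2))), Mul(2, I, Pow(2, Rational(1, 2)))), Rational(1, 2)) = Pow(Add(Mul(2, I, Pow(2, Rational(1, 2))), Mul(2, I, Pow(2278, Rational(1, 2)))), Rational(1, 2))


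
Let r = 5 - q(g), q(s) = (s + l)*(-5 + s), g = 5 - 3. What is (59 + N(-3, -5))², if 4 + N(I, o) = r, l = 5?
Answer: 6561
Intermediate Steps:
g = 2
q(s) = (-5 + s)*(5 + s) (q(s) = (s + 5)*(-5 + s) = (5 + s)*(-5 + s) = (-5 + s)*(5 + s))
r = 26 (r = 5 - (-25 + 2²) = 5 - (-25 + 4) = 5 - 1*(-21) = 5 + 21 = 26)
N(I, o) = 22 (N(I, o) = -4 + 26 = 22)
(59 + N(-3, -5))² = (59 + 22)² = 81² = 6561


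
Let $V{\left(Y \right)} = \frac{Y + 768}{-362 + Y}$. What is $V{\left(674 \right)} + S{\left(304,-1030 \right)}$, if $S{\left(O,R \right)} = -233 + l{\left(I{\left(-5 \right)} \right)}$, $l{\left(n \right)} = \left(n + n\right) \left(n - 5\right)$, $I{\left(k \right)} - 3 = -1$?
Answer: $- \frac{37499}{156} \approx -240.38$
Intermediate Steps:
$I{\left(k \right)} = 2$ ($I{\left(k \right)} = 3 - 1 = 2$)
$l{\left(n \right)} = 2 n \left(-5 + n\right)$
$V{\left(Y \right)} = \frac{768 + Y}{-362 + Y}$
$S{\left(O,R \right)} = -245$ ($S{\left(O,R \right)} = -233 + 2 \cdot 2 \left(-5 + 2\right) = -233 + 2 \cdot 2 \left(-3\right) = -233 - 12 = -245$)
$V{\left(674 \right)} + S{\left(304,-1030 \right)} = \frac{768 + 674}{-362 + 674} - 245 = \frac{1}{312} \cdot 1442 - 245 = \frac{721}{156} - 245 = - \frac{37499}{156}$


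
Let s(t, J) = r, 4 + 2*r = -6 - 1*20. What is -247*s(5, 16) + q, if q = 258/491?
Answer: 1819413/491 ≈ 3705.5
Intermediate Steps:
q = 258/491 (q = 258*(1/491) = 258/491 ≈ 0.52546)
r = -15 (r = -2 + (-6 - 1*20)/2 = -2 + (-6 - 20)/2 = -2 + (½)*(-26) = -2 - 13 = -15)
s(t, J) = -15
-247*s(5, 16) + q = -247*(-15) + 258/491 = 3705 + 258/491 = 1819413/491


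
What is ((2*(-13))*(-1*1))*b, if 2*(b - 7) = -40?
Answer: -338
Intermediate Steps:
b = -13 (b = 7 + (½)*(-40) = 7 - 20 = -13)
((2*(-13))*(-1*1))*b = ((2*(-13))*(-1*1))*(-13) = -26*(-1)*(-13) = 26*(-13) = -338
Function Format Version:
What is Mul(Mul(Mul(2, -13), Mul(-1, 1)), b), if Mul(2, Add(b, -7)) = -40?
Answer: -338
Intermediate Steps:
b = -13 (b = Add(7, Mul(Rational(1, 2), -40)) = Add(7, -20) = -13)
Mul(Mul(Mul(2, -13), Mul(-1, 1)), b) = Mul(Mul(Mul(2, -13), Mul(-1, 1)), -13) = Mul(Mul(-26, -1), -13) = Mul(26, -13) = -338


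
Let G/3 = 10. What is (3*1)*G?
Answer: 90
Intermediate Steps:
G = 30 (G = 3*10 = 30)
(3*1)*G = (3*1)*30 = 3*30 = 90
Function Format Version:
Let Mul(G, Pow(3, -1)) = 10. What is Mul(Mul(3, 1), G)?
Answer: 90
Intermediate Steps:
G = 30 (G = Mul(3, 10) = 30)
Mul(Mul(3, 1), G) = Mul(Mul(3, 1), 30) = Mul(3, 30) = 90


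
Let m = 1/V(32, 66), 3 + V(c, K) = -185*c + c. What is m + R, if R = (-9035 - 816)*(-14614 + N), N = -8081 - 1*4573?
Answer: 1582423147587/5891 ≈ 2.6862e+8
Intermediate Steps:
N = -12654 (N = -8081 - 4573 = -12654)
V(c, K) = -3 - 184*c (V(c, K) = -3 + (-185*c + c) = -3 - 184*c)
R = 268617068 (R = (-9035 - 816)*(-14614 - 12654) = -9851*(-27268) = 268617068)
m = -1/5891 (m = 1/(-3 - 184*32) = 1/(-3 - 5888) = 1/(-5891) = -1/5891 ≈ -0.00016975)
m + R = -1/5891 + 268617068 = 1582423147587/5891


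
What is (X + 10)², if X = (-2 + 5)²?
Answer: 361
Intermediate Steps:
X = 9 (X = 3² = 9)
(X + 10)² = (9 + 10)² = 19² = 361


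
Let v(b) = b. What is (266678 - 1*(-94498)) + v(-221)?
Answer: 360955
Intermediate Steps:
(266678 - 1*(-94498)) + v(-221) = (266678 - 1*(-94498)) - 221 = (266678 + 94498) - 221 = 361176 - 221 = 360955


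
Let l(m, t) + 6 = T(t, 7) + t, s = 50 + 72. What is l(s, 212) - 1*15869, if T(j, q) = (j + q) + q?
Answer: -15437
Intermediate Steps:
T(j, q) = j + 2*q
s = 122
l(m, t) = 8 + 2*t (l(m, t) = -6 + ((t + 2*7) + t) = -6 + ((t + 14) + t) = -6 + ((14 + t) + t) = -6 + (14 + 2*t) = 8 + 2*t)
l(s, 212) - 1*15869 = (8 + 2*212) - 1*15869 = (8 + 424) - 15869 = 432 - 15869 = -15437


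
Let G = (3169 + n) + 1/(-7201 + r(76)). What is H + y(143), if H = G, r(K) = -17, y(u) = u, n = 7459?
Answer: 77745077/7218 ≈ 10771.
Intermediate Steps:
G = 76712903/7218 (G = (3169 + 7459) + 1/(-7201 - 17) = 10628 + 1/(-7218) = 10628 - 1/7218 = 76712903/7218 ≈ 10628.)
H = 76712903/7218 ≈ 10628.
H + y(143) = 76712903/7218 + 143 = 77745077/7218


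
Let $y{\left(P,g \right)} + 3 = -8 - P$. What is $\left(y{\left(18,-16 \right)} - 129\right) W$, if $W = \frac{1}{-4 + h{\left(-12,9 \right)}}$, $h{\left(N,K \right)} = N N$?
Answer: $- \frac{79}{70} \approx -1.1286$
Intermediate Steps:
$h{\left(N,K \right)} = N^{2}$
$y{\left(P,g \right)} = -11 - P$ ($y{\left(P,g \right)} = -3 - \left(8 + P\right) = -11 - P$)
$W = \frac{1}{140}$ ($W = \frac{1}{-4 + \left(-12\right)^{2}} = \frac{1}{-4 + 144} = \frac{1}{140} \approx 0.0071429$)
$\left(y{\left(18,-16 \right)} - 129\right) W = \left(\left(-11 - 18\right) - 129\right) \frac{1}{140} = \left(-29 - 129\right) \frac{1}{140} = \left(-158\right) \frac{1}{140} = - \frac{79}{70}$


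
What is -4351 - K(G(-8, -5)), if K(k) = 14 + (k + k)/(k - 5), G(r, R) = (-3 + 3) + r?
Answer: -56761/13 ≈ -4366.2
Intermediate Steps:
G(r, R) = r (G(r, R) = 0 + r = r)
K(k) = 14 + 2*k/(-5 + k) (K(k) = 14 + (2*k)/(-5 + k) = 14 + 2*k/(-5 + k))
-4351 - K(G(-8, -5)) = -4351 - 2*(-35 + 8*(-8))/(-5 - 8) = -4351 - 2*(-35 - 64)/(-13) = -4351 - 2*(-1)*(-99)/13 = -4351 - 1*198/13 = -4351 - 198/13 = -56761/13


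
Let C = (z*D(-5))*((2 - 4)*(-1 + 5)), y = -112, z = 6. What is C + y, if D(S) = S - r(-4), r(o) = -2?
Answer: 32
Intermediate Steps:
D(S) = 2 + S (D(S) = S - 1*(-2) = S + 2 = 2 + S)
C = 144 (C = (6*(2 - 5))*((2 - 4)*(-1 + 5)) = (6*(-3))*(-2*4) = -18*(-8) = 144)
C + y = 144 - 112 = 32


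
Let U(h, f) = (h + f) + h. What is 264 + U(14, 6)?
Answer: 298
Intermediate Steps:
U(h, f) = f + 2*h (U(h, f) = (f + h) + h = f + 2*h)
264 + U(14, 6) = 264 + (6 + 2*14) = 264 + (6 + 28) = 264 + 34 = 298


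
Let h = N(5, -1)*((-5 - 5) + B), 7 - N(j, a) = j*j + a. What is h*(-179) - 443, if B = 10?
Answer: -443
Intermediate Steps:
N(j, a) = 7 - a - j**2 (N(j, a) = 7 - (j*j + a) = 7 - (j**2 + a) = 7 - (a + j**2) = 7 + (-a - j**2) = 7 - a - j**2)
h = 0 (h = (7 - 1*(-1) - 1*5**2)*((-5 - 5) + 10) = (7 + 1 - 1*25)*(-10 + 10) = (7 + 1 - 25)*0 = -17*0 = 0)
h*(-179) - 443 = 0*(-179) - 443 = 0 - 443 = -443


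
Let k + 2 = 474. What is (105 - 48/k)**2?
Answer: 38303721/3481 ≈ 11004.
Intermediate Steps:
k = 472 (k = -2 + 474 = 472)
(105 - 48/k)**2 = (105 - 48/472)**2 = (105 - 48*1/472)**2 = (105 - 6/59)**2 = (6189/59)**2 = 38303721/3481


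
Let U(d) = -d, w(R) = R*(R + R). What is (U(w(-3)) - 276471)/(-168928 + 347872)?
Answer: -92163/59648 ≈ -1.5451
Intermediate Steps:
w(R) = 2*R² (w(R) = R*(2*R) = 2*R²)
(U(w(-3)) - 276471)/(-168928 + 347872) = (-2*(-3)² - 276471)/(-168928 + 347872) = (-2*9 - 276471)/178944 = (-1*18 - 276471)*(1/178944) = (-18 - 276471)*(1/178944) = -276489*1/178944 = -92163/59648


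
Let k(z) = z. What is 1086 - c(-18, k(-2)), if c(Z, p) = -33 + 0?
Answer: 1119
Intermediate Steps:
c(Z, p) = -33
1086 - c(-18, k(-2)) = 1086 - 1*(-33) = 1086 + 33 = 1119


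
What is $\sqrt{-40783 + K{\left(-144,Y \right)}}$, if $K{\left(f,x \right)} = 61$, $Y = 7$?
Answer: $i \sqrt{40722} \approx 201.8 i$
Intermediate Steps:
$\sqrt{-40783 + K{\left(-144,Y \right)}} = \sqrt{-40783 + 61} = \sqrt{-40722} = i \sqrt{40722}$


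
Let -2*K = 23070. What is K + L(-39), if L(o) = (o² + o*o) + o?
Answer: -8532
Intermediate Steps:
K = -11535 (K = -½*23070 = -11535)
L(o) = o + 2*o² (L(o) = (o² + o²) + o = 2*o² + o = o + 2*o²)
K + L(-39) = -11535 - 39*(1 + 2*(-39)) = -11535 - 39*(1 - 78) = -11535 - 39*(-77) = -11535 + 3003 = -8532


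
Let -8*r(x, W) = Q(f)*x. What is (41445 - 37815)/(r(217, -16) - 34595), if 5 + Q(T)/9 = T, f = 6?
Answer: -29040/278713 ≈ -0.10419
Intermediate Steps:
Q(T) = -45 + 9*T
r(x, W) = -9*x/8 (r(x, W) = -(-45 + 9*6)*x/8 = -(-45 + 54)*x/8 = -9*x/8)
(41445 - 37815)/(r(217, -16) - 34595) = (41445 - 37815)/(-9/8*217 - 34595) = 3630/(-1953/8 - 34595) = 3630/(-278713/8) = 3630*(-8/278713) = -29040/278713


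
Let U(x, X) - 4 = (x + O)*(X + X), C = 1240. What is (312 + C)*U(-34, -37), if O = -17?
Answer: 5863456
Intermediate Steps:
U(x, X) = 4 + 2*X*(-17 + x) (U(x, X) = 4 + (x - 17)*(X + X) = 4 + (-17 + x)*(2*X) = 4 + 2*X*(-17 + x))
(312 + C)*U(-34, -37) = (312 + 1240)*(4 - 34*(-37) + 2*(-37)*(-34)) = 1552*(4 + 1258 + 2516) = 1552*3778 = 5863456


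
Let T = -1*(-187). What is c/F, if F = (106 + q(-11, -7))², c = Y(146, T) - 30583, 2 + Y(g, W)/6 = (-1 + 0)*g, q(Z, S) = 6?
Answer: -31471/12544 ≈ -2.5089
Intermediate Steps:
T = 187
Y(g, W) = -12 - 6*g (Y(g, W) = -12 + 6*((-1 + 0)*g) = -12 + 6*(-g) = -12 - 6*g)
c = -31471 (c = (-12 - 6*146) - 30583 = (-12 - 876) - 30583 = -888 - 30583 = -31471)
F = 12544 (F = (106 + 6)² = 112² = 12544)
c/F = -31471/12544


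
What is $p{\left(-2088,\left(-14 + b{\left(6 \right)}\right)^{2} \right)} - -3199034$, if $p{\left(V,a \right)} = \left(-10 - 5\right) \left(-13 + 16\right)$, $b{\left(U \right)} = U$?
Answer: $3198989$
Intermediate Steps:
$p{\left(V,a \right)} = -45$ ($p{\left(V,a \right)} = \left(-10 - 5\right) 3 = \left(-15\right) 3 = -45$)
$p{\left(-2088,\left(-14 + b{\left(6 \right)}\right)^{2} \right)} - -3199034 = -45 - -3199034 = -45 + 3199034 = 3198989$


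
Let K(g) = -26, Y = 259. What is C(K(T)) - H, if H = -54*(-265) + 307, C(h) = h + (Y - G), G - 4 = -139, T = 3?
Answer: -14249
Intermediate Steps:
G = -135 (G = 4 - 139 = -135)
C(h) = 394 + h (C(h) = h + (259 - 1*(-135)) = h + (259 + 135) = h + 394 = 394 + h)
H = 14617 (H = 14310 + 307 = 14617)
C(K(T)) - H = (394 - 26) - 1*14617 = 368 - 14617 = -14249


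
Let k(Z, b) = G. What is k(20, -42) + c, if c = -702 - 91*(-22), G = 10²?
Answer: 1400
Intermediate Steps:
G = 100
k(Z, b) = 100
c = 1300 (c = -702 - 1*(-2002) = -702 + 2002 = 1300)
k(20, -42) + c = 100 + 1300 = 1400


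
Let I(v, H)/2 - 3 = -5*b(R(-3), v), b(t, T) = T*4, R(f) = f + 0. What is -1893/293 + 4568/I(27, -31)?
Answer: -1685753/157341 ≈ -10.714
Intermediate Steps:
R(f) = f
b(t, T) = 4*T
I(v, H) = 6 - 40*v (I(v, H) = 6 + 2*(-20*v) = 6 - 40*v)
-1893/293 + 4568/I(27, -31) = -1893/293 + 4568/(6 - 40*27) = -1893*1/293 + 4568/(6 - 1080) = -1893/293 + 4568/(-1074) = -1893/293 + 4568*(-1/1074) = -1893/293 - 2284/537 = -1685753/157341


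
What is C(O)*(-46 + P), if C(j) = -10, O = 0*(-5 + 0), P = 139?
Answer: -930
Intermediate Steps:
O = 0 (O = 0*(-5) = 0)
C(O)*(-46 + P) = -10*(-46 + 139) = -10*93 = -930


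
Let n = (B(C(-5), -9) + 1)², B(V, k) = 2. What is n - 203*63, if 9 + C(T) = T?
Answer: -12780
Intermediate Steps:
C(T) = -9 + T
n = 9 (n = (2 + 1)² = 3² = 9)
n - 203*63 = 9 - 203*63 = 9 - 12789 = -12780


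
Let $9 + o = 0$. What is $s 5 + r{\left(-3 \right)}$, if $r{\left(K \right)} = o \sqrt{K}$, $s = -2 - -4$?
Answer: $10 - 9 i \sqrt{3} \approx 10.0 - 15.588 i$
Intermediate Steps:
$o = -9$ ($o = -9 + 0 = -9$)
$s = 2$ ($s = -2 + 4 = 2$)
$r{\left(K \right)} = - 9 \sqrt{K}$
$s 5 + r{\left(-3 \right)} = 2 \cdot 5 - 9 \sqrt{-3} = 10 - 9 i \sqrt{3}$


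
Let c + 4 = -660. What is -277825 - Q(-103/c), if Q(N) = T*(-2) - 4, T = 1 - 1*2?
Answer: -277823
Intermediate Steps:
c = -664 (c = -4 - 660 = -664)
T = -1 (T = 1 - 2 = -1)
Q(N) = -2 (Q(N) = -1*(-2) - 4 = 2 - 4 = -2)
-277825 - Q(-103/c) = -277825 - 1*(-2) = -277825 + 2 = -277823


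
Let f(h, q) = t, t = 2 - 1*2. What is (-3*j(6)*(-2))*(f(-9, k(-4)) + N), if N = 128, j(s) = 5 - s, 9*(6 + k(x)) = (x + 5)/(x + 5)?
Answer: -768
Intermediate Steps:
k(x) = -53/9 (k(x) = -6 + ((x + 5)/(x + 5))/9 = -6 + ((5 + x)/(5 + x))/9 = -6 + (1/9)*1 = -6 + 1/9 = -53/9)
t = 0 (t = 2 - 2 = 0)
f(h, q) = 0
(-3*j(6)*(-2))*(f(-9, k(-4)) + N) = (-3*(5 - 1*6)*(-2))*(0 + 128) = (-3*(5 - 6)*(-2))*128 = (-3*(-1)*(-2))*128 = (3*(-2))*128 = -6*128 = -768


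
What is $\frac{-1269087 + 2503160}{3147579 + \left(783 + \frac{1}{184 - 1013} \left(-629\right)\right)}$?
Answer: $\frac{1023046517}{2609992727} \approx 0.39197$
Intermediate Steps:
$\frac{-1269087 + 2503160}{3147579 + \left(783 + \frac{1}{184 - 1013} \left(-629\right)\right)} = \frac{1234073}{3147579 + \left(783 + \frac{1}{-829} \left(-629\right)\right)} = \frac{1234073}{3147579 + \left(783 - - \frac{629}{829}\right)} = \frac{1234073}{3147579 + \left(783 + \frac{629}{829}\right)} = \frac{1234073}{3147579 + \frac{649736}{829}} = \frac{1234073}{\frac{2609992727}{829}} = 1234073 \cdot \frac{829}{2609992727} = \frac{1023046517}{2609992727}$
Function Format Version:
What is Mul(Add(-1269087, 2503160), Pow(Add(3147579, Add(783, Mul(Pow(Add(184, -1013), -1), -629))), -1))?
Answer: Rational(1023046517, 2609992727) ≈ 0.39197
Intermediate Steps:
Mul(Add(-1269087, 2503160), Pow(Add(3147579, Add(783, Mul(Pow(Add(184, -1013), -1), -629))), -1)) = Mul(1234073, Pow(Add(3147579, Add(783, Mul(Pow(-829, -1), -629))), -1)) = Mul(1234073, Pow(Add(3147579, Add(783, Mul(Rational(-1, 829), -629))), -1)) = Mul(1234073, Pow(Add(3147579, Add(783, Rational(629, 829))), -1)) = Mul(1234073, Pow(Add(3147579, Rational(649736, 829)), -1)) = Mul(1234073, Pow(Rational(2609992727, 829), -1)) = Mul(1234073, Rational(829, 2609992727)) = Rational(1023046517, 2609992727)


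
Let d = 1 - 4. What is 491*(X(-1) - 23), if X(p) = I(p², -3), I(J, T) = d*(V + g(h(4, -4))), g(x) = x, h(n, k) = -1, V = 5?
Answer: -17185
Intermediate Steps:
d = -3
I(J, T) = -12 (I(J, T) = -3*(5 - 1) = -3*4 = -12)
X(p) = -12
491*(X(-1) - 23) = 491*(-12 - 23) = 491*(-35) = -17185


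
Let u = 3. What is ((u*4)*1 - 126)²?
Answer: 12996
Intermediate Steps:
((u*4)*1 - 126)² = ((3*4)*1 - 126)² = (12*1 - 126)² = (12 - 126)² = (-114)² = 12996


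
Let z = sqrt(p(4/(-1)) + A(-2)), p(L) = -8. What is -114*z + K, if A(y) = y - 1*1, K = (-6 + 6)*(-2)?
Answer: -114*I*sqrt(11) ≈ -378.1*I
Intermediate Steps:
K = 0 (K = 0*(-2) = 0)
A(y) = -1 + y (A(y) = y - 1 = -1 + y)
z = I*sqrt(11) (z = sqrt(-8 + (-1 - 2)) = sqrt(-8 - 3) = sqrt(-11) = I*sqrt(11) ≈ 3.3166*I)
-114*z + K = -114*I*sqrt(11) + 0 = -114*I*sqrt(11)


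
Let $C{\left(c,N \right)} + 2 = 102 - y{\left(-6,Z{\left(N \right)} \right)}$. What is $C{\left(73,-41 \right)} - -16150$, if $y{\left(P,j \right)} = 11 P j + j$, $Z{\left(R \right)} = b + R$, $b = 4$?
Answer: $13845$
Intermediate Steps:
$Z{\left(R \right)} = 4 + R$
$y{\left(P,j \right)} = j + 11 P j$ ($y{\left(P,j \right)} = 11 P j + j = j + 11 P j$)
$C{\left(c,N \right)} = 360 + 65 N$ ($C{\left(c,N \right)} = -2 - \left(-102 + \left(4 + N\right) \left(1 + 11 \left(-6\right)\right)\right) = -2 - \left(-102 + \left(4 + N\right) \left(1 - 66\right)\right) = -2 - \left(-102 + \left(4 + N\right) \left(-65\right)\right) = -2 - \left(-362 - 65 N\right) = -2 + \left(102 + \left(260 + 65 N\right)\right) = -2 + \left(362 + 65 N\right) = 360 + 65 N$)
$C{\left(73,-41 \right)} - -16150 = \left(360 + 65 \left(-41\right)\right) - -16150 = \left(360 - 2665\right) + 16150 = -2305 + 16150 = 13845$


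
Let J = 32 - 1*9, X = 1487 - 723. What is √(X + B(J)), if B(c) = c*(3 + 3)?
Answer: √902 ≈ 30.033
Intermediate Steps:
X = 764
J = 23 (J = 32 - 9 = 23)
B(c) = 6*c (B(c) = c*6 = 6*c)
√(X + B(J)) = √(764 + 6*23) = √(764 + 138) = √902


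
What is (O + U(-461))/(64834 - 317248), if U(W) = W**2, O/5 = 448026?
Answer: -2452651/252414 ≈ -9.7168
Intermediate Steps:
O = 2240130 (O = 5*448026 = 2240130)
(O + U(-461))/(64834 - 317248) = (2240130 + (-461)**2)/(64834 - 317248) = (2240130 + 212521)/(-252414) = 2452651*(-1/252414) = -2452651/252414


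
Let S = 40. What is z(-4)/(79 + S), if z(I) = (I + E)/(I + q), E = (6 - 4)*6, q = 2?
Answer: -4/119 ≈ -0.033613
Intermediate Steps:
E = 12 (E = 2*6 = 12)
z(I) = (12 + I)/(2 + I) (z(I) = (I + 12)/(I + 2) = (12 + I)/(2 + I))
z(-4)/(79 + S) = ((12 - 4)/(2 - 4))/(79 + 40) = (8/(-2))/119 = (-½*8)/119 = (1/119)*(-4) = -4/119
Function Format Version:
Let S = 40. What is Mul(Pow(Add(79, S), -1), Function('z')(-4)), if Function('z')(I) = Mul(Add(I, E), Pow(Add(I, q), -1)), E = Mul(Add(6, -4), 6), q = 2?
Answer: Rational(-4, 119) ≈ -0.033613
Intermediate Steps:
E = 12 (E = Mul(2, 6) = 12)
Function('z')(I) = Mul(Pow(Add(2, I), -1), Add(12, I)) (Function('z')(I) = Mul(Add(I, 12), Pow(Add(I, 2), -1)) = Mul(Add(12, I), Pow(Add(2, I), -1)) = Mul(Pow(Add(2, I), -1), Add(12, I)))
Mul(Pow(Add(79, S), -1), Function('z')(-4)) = Mul(Pow(Add(79, 40), -1), Mul(Pow(Add(2, -4), -1), Add(12, -4))) = Mul(Pow(119, -1), Mul(Pow(-2, -1), 8)) = Mul(Rational(1, 119), Mul(Rational(-1, 2), 8)) = Mul(Rational(1, 119), -4) = Rational(-4, 119)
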